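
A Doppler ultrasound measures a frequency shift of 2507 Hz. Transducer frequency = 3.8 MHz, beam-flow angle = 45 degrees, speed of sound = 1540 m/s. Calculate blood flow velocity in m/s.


v = fd * c / (2 * f0 * cos(theta))
v = 2507 * 1540 / (2 * 3.8000e+06 * cos(45))
v = 0.7184 m/s


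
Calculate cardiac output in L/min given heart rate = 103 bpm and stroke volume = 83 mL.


CO = HR * SV
CO = 103 * 83 / 1000
CO = 8.549 L/min


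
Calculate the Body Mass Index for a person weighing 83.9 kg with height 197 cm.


BMI = weight / height^2
height = 197 cm = 1.97 m
BMI = 83.9 / 1.97^2
BMI = 21.62 kg/m^2


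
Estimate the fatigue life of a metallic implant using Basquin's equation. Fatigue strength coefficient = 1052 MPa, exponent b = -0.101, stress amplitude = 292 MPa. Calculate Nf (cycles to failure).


sigma_a = sigma_f' * (2Nf)^b
2Nf = (sigma_a/sigma_f')^(1/b)
2Nf = (292/1052)^(1/-0.101)
2Nf = 324501.51
Nf = 1.623e+05


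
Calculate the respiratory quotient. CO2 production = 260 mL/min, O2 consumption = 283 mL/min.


RQ = VCO2 / VO2
RQ = 260 / 283
RQ = 0.9187


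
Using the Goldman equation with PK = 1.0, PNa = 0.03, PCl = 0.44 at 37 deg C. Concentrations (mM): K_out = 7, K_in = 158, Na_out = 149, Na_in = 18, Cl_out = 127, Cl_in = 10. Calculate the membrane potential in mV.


Vm = (RT/F)*ln((PK*Ko + PNa*Nao + PCl*Cli)/(PK*Ki + PNa*Nai + PCl*Clo))
Numer = 15.87, Denom = 214.42
Vm = -69.58 mV


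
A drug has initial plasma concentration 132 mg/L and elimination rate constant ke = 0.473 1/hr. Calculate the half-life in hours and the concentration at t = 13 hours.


t_half = ln(2) / ke = 0.693147 / 0.473 = 1.465 hr
C(t) = C0 * exp(-ke*t) = 132 * exp(-0.473*13)
C(13) = 0.2819 mg/L


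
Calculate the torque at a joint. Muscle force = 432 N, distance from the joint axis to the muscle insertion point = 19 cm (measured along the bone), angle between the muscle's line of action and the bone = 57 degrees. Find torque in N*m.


Torque = F * d * sin(theta)   (moment arm = d*sin(theta))
d = 19 cm = 0.19 m
Torque = 432 * 0.19 * sin(57)
Torque = 68.84 N*m


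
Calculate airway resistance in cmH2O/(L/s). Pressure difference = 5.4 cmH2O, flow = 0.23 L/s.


R = dP / flow
R = 5.4 / 0.23
R = 23.48 cmH2O/(L/s)


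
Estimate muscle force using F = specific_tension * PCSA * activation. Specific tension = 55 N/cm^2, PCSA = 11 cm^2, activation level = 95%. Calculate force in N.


F = sigma * PCSA * activation
F = 55 * 11 * 0.95
F = 574.8 N


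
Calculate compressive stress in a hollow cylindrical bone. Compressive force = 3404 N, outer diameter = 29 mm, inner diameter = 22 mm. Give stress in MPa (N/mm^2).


A = pi*(r_o^2 - r_i^2)
r_o = 14.5 mm, r_i = 11 mm
A = 280.387 mm^2
sigma = F/A = 3404 / 280.387
sigma = 12.14 MPa


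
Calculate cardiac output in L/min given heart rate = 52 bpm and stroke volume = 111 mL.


CO = HR * SV
CO = 52 * 111 / 1000
CO = 5.772 L/min


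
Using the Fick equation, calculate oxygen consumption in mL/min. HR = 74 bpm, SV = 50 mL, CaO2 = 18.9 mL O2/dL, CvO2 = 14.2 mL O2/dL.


CO = HR*SV = 74*50/1000 = 3.7 L/min
a-v O2 diff = 18.9 - 14.2 = 4.7 mL/dL
VO2 = CO * (CaO2-CvO2) * 10 dL/L
VO2 = 3.7 * 4.7 * 10
VO2 = 173.9 mL/min


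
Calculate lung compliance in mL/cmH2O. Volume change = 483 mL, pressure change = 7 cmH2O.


C = dV / dP
C = 483 / 7
C = 69 mL/cmH2O


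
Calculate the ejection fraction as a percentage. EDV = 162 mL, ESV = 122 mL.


SV = EDV - ESV = 162 - 122 = 40 mL
EF = SV/EDV * 100 = 40/162 * 100
EF = 24.69%


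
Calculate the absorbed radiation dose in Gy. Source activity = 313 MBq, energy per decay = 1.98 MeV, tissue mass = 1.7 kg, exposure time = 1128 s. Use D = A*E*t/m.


A = 313 MBq = 3.1300e+08 Bq
E = 1.98 MeV = 3.17196e-13 J
D = A*E*t/m = 3.1300e+08*3.17196e-13*1128/1.7
D = 0.06588 Gy


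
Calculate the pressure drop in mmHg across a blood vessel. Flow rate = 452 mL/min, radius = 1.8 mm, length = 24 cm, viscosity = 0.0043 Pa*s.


dP = 8*mu*L*Q / (pi*r^4)
Q = 452 mL/min = 7.53333e-06 m^3/s
dP = 1885.89 Pa = 1885.89 / 133.322 mmHg = 14.15 mmHg


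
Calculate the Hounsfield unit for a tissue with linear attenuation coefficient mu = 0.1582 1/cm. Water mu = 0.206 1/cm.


HU = ((mu_tissue - mu_water) / mu_water) * 1000
HU = ((0.1582 - 0.206) / 0.206) * 1000
HU = -232


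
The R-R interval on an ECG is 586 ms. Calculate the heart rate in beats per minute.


HR = 60 / RR_interval(s)
RR = 586 ms = 0.586 s
HR = 60 / 0.586 = 102.4 bpm


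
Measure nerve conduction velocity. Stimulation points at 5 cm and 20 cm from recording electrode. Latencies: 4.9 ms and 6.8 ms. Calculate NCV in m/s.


Distance = (20 - 5) / 100 = 0.15 m
dt = (6.8 - 4.9) / 1000 = 0.0019 s
NCV = dist / dt = 78.95 m/s


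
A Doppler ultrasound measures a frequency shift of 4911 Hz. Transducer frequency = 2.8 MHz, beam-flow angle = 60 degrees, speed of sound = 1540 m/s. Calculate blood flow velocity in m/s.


v = fd * c / (2 * f0 * cos(theta))
v = 4911 * 1540 / (2 * 2.8000e+06 * cos(60))
v = 2.701 m/s


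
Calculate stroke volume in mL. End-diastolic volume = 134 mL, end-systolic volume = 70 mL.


SV = EDV - ESV
SV = 134 - 70
SV = 64 mL


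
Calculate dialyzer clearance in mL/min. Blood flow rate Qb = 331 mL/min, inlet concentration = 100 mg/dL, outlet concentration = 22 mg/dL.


K = Qb * (Cb_in - Cb_out) / Cb_in
K = 331 * (100 - 22) / 100
K = 258.2 mL/min


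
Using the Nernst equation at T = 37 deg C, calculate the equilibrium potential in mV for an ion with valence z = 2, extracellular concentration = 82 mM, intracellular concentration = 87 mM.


E = (RT/(zF)) * ln(C_out/C_in)
T = 37 + 273.15 = 310.15 K
E = (8.314 * 310.15 / (2 * 96485)) * ln(82/87)
E = -0.7909 mV


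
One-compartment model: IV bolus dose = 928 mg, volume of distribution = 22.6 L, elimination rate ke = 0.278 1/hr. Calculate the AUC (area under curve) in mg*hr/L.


C0 = Dose/Vd = 928/22.6 = 41.0619 mg/L
AUC = C0/ke = 41.0619/0.278
AUC = 147.7 mg*hr/L


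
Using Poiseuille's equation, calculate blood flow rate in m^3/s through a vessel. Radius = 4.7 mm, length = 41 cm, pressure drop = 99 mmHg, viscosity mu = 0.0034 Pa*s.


Q = pi*r^4*dP / (8*mu*L)
r = 0.0047 m, L = 0.41 m
dP = 99 mmHg = 13198.878 Pa
Q = 0.001814 m^3/s


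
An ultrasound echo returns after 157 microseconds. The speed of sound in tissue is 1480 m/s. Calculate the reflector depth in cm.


depth = c * t / 2
t = 157 us = 1.5700e-04 s
depth = 1480 * 1.5700e-04 / 2
depth = 0.11618 m = 11.618 cm


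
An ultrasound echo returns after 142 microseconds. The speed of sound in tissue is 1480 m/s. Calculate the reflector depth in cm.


depth = c * t / 2
t = 142 us = 1.4200e-04 s
depth = 1480 * 1.4200e-04 / 2
depth = 0.10508 m = 10.508 cm


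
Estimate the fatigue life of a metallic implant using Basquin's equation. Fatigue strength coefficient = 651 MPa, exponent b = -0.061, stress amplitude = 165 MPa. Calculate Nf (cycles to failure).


sigma_a = sigma_f' * (2Nf)^b
2Nf = (sigma_a/sigma_f')^(1/b)
2Nf = (165/651)^(1/-0.061)
2Nf = 5.9167428e+09
Nf = 2.9584e+09


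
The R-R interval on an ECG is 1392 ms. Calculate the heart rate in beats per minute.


HR = 60 / RR_interval(s)
RR = 1392 ms = 1.392 s
HR = 60 / 1.392 = 43.1 bpm


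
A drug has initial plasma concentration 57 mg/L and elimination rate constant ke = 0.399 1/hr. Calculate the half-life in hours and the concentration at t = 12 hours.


t_half = ln(2) / ke = 0.693147 / 0.399 = 1.737 hr
C(t) = C0 * exp(-ke*t) = 57 * exp(-0.399*12)
C(12) = 0.4748 mg/L


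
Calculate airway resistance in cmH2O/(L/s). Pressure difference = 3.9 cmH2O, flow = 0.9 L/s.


R = dP / flow
R = 3.9 / 0.9
R = 4.333 cmH2O/(L/s)


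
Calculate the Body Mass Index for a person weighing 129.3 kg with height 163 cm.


BMI = weight / height^2
height = 163 cm = 1.63 m
BMI = 129.3 / 1.63^2
BMI = 48.67 kg/m^2


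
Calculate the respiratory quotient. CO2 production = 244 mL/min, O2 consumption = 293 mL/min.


RQ = VCO2 / VO2
RQ = 244 / 293
RQ = 0.8328


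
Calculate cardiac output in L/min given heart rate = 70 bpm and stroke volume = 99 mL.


CO = HR * SV
CO = 70 * 99 / 1000
CO = 6.93 L/min


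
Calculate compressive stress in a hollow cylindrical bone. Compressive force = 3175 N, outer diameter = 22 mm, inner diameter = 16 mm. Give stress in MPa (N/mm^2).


A = pi*(r_o^2 - r_i^2)
r_o = 11 mm, r_i = 8 mm
A = 179.071 mm^2
sigma = F/A = 3175 / 179.071
sigma = 17.73 MPa


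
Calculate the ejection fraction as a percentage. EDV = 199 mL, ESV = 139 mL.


SV = EDV - ESV = 199 - 139 = 60 mL
EF = SV/EDV * 100 = 60/199 * 100
EF = 30.15%


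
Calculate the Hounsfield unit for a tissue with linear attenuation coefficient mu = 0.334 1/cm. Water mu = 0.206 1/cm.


HU = ((mu_tissue - mu_water) / mu_water) * 1000
HU = ((0.334 - 0.206) / 0.206) * 1000
HU = 621.4


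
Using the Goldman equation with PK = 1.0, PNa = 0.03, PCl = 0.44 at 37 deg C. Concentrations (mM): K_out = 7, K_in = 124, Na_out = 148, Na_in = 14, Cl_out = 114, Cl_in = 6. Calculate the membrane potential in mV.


Vm = (RT/F)*ln((PK*Ko + PNa*Nao + PCl*Cli)/(PK*Ki + PNa*Nai + PCl*Clo))
Numer = 14.08, Denom = 174.58
Vm = -67.28 mV


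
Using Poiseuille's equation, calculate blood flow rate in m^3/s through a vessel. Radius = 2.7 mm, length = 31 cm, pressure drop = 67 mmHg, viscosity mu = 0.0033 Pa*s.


Q = pi*r^4*dP / (8*mu*L)
r = 0.0027 m, L = 0.31 m
dP = 67 mmHg = 8932.574 Pa
Q = 1.8223e-04 m^3/s


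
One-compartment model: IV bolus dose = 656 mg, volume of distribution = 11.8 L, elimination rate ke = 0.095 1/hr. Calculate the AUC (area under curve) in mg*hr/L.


C0 = Dose/Vd = 656/11.8 = 55.5932 mg/L
AUC = C0/ke = 55.5932/0.095
AUC = 585.2 mg*hr/L


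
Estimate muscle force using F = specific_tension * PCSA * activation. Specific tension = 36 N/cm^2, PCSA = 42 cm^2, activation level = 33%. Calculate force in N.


F = sigma * PCSA * activation
F = 36 * 42 * 0.33
F = 499 N


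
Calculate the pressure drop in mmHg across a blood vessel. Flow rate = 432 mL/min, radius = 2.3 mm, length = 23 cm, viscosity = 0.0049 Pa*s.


dP = 8*mu*L*Q / (pi*r^4)
Q = 432 mL/min = 7.2e-06 m^3/s
dP = 738.389 Pa = 738.389 / 133.322 mmHg = 5.538 mmHg


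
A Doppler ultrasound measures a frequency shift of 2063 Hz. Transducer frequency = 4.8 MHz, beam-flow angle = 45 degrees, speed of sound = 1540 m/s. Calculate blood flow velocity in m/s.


v = fd * c / (2 * f0 * cos(theta))
v = 2063 * 1540 / (2 * 4.8000e+06 * cos(45))
v = 0.468 m/s


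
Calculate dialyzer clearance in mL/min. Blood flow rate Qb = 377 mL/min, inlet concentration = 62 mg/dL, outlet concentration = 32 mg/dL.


K = Qb * (Cb_in - Cb_out) / Cb_in
K = 377 * (62 - 32) / 62
K = 182.4 mL/min


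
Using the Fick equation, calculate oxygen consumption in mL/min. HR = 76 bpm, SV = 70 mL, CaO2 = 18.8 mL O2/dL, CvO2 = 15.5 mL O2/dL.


CO = HR*SV = 76*70/1000 = 5.32 L/min
a-v O2 diff = 18.8 - 15.5 = 3.3 mL/dL
VO2 = CO * (CaO2-CvO2) * 10 dL/L
VO2 = 5.32 * 3.3 * 10
VO2 = 175.6 mL/min


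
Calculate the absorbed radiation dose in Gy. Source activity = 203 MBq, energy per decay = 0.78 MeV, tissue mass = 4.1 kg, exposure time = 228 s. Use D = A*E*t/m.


A = 203 MBq = 2.0300e+08 Bq
E = 0.78 MeV = 1.24956e-13 J
D = A*E*t/m = 2.0300e+08*1.24956e-13*228/4.1
D = 0.001411 Gy


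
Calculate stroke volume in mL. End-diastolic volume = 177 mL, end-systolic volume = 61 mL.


SV = EDV - ESV
SV = 177 - 61
SV = 116 mL


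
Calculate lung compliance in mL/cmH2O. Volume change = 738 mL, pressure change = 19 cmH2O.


C = dV / dP
C = 738 / 19
C = 38.84 mL/cmH2O


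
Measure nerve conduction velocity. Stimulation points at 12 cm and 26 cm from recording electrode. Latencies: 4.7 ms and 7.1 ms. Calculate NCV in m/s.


Distance = (26 - 12) / 100 = 0.14 m
dt = (7.1 - 4.7) / 1000 = 0.0024 s
NCV = dist / dt = 58.33 m/s


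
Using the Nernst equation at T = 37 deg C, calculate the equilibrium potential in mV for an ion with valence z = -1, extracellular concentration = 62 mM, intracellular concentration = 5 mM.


E = (RT/(zF)) * ln(C_out/C_in)
T = 37 + 273.15 = 310.15 K
E = (8.314 * 310.15 / (-1 * 96485)) * ln(62/5)
E = -67.29 mV


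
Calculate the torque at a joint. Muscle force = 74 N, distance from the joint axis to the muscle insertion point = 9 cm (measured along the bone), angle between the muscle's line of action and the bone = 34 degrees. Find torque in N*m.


Torque = F * d * sin(theta)   (moment arm = d*sin(theta))
d = 9 cm = 0.09 m
Torque = 74 * 0.09 * sin(34)
Torque = 3.724 N*m


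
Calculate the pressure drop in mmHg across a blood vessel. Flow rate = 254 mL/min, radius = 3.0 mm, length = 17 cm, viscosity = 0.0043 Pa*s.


dP = 8*mu*L*Q / (pi*r^4)
Q = 254 mL/min = 4.23333e-06 m^3/s
dP = 97.287 Pa = 97.287 / 133.322 mmHg = 0.7297 mmHg


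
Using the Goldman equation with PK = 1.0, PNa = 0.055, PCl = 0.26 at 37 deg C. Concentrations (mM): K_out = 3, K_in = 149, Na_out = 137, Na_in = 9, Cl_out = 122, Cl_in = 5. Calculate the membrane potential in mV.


Vm = (RT/F)*ln((PK*Ko + PNa*Nao + PCl*Cli)/(PK*Ki + PNa*Nai + PCl*Clo))
Numer = 11.835, Denom = 181.215
Vm = -72.92 mV


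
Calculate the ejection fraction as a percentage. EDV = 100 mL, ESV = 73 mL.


SV = EDV - ESV = 100 - 73 = 27 mL
EF = SV/EDV * 100 = 27/100 * 100
EF = 27%


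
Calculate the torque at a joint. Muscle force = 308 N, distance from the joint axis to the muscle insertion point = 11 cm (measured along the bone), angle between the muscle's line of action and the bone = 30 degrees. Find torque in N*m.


Torque = F * d * sin(theta)   (moment arm = d*sin(theta))
d = 11 cm = 0.11 m
Torque = 308 * 0.11 * sin(30)
Torque = 16.94 N*m


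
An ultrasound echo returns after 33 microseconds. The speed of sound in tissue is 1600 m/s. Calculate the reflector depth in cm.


depth = c * t / 2
t = 33 us = 3.3000e-05 s
depth = 1600 * 3.3000e-05 / 2
depth = 0.0264 m = 2.64 cm


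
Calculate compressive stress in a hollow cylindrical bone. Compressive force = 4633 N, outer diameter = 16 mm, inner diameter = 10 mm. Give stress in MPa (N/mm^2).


A = pi*(r_o^2 - r_i^2)
r_o = 8 mm, r_i = 5 mm
A = 122.522 mm^2
sigma = F/A = 4633 / 122.522
sigma = 37.81 MPa


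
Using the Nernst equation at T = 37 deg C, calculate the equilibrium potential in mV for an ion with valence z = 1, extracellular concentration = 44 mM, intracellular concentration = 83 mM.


E = (RT/(zF)) * ln(C_out/C_in)
T = 37 + 273.15 = 310.15 K
E = (8.314 * 310.15 / (1 * 96485)) * ln(44/83)
E = -16.96 mV


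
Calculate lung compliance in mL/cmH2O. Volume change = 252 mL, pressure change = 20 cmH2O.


C = dV / dP
C = 252 / 20
C = 12.6 mL/cmH2O


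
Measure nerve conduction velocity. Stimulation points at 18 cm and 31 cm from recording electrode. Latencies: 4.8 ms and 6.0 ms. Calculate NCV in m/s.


Distance = (31 - 18) / 100 = 0.13 m
dt = (6.0 - 4.8) / 1000 = 0.0012 s
NCV = dist / dt = 108.3 m/s


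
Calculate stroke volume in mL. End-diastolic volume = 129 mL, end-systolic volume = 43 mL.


SV = EDV - ESV
SV = 129 - 43
SV = 86 mL


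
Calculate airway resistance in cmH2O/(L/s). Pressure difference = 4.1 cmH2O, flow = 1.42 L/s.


R = dP / flow
R = 4.1 / 1.42
R = 2.887 cmH2O/(L/s)


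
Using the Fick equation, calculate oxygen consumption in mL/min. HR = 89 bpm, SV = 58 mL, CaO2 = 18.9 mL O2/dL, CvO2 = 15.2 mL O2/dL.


CO = HR*SV = 89*58/1000 = 5.162 L/min
a-v O2 diff = 18.9 - 15.2 = 3.7 mL/dL
VO2 = CO * (CaO2-CvO2) * 10 dL/L
VO2 = 5.162 * 3.7 * 10
VO2 = 191 mL/min


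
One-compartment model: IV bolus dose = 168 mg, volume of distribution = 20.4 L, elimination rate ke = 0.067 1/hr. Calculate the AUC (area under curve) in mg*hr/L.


C0 = Dose/Vd = 168/20.4 = 8.23529 mg/L
AUC = C0/ke = 8.23529/0.067
AUC = 122.9 mg*hr/L


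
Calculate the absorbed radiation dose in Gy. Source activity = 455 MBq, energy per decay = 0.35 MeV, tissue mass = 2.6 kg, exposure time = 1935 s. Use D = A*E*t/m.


A = 455 MBq = 4.5500e+08 Bq
E = 0.35 MeV = 5.607e-14 J
D = A*E*t/m = 4.5500e+08*5.607e-14*1935/2.6
D = 0.01899 Gy


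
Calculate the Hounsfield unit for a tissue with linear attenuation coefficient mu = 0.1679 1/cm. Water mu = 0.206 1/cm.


HU = ((mu_tissue - mu_water) / mu_water) * 1000
HU = ((0.1679 - 0.206) / 0.206) * 1000
HU = -185


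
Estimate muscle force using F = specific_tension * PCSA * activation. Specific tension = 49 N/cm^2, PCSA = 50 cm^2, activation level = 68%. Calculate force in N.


F = sigma * PCSA * activation
F = 49 * 50 * 0.68
F = 1666 N


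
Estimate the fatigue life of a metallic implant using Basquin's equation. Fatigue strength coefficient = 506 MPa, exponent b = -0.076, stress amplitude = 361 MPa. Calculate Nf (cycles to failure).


sigma_a = sigma_f' * (2Nf)^b
2Nf = (sigma_a/sigma_f')^(1/b)
2Nf = (361/506)^(1/-0.076)
2Nf = 85.019256
Nf = 42.51


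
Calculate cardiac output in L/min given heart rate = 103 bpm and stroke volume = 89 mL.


CO = HR * SV
CO = 103 * 89 / 1000
CO = 9.167 L/min


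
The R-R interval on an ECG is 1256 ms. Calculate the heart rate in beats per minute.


HR = 60 / RR_interval(s)
RR = 1256 ms = 1.256 s
HR = 60 / 1.256 = 47.77 bpm


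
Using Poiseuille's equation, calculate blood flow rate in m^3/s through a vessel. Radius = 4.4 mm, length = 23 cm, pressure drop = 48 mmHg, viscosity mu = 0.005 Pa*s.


Q = pi*r^4*dP / (8*mu*L)
r = 0.0044 m, L = 0.23 m
dP = 48 mmHg = 6399.456 Pa
Q = 8.1906e-04 m^3/s


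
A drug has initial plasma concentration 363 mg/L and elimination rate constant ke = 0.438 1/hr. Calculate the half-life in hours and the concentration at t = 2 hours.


t_half = ln(2) / ke = 0.693147 / 0.438 = 1.583 hr
C(t) = C0 * exp(-ke*t) = 363 * exp(-0.438*2)
C(2) = 151.2 mg/L


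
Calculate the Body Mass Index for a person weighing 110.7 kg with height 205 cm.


BMI = weight / height^2
height = 205 cm = 2.05 m
BMI = 110.7 / 2.05^2
BMI = 26.34 kg/m^2


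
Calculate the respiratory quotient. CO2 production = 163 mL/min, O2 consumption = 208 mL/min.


RQ = VCO2 / VO2
RQ = 163 / 208
RQ = 0.7837


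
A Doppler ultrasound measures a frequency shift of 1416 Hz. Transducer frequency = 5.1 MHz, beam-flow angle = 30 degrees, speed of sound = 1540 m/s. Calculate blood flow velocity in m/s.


v = fd * c / (2 * f0 * cos(theta))
v = 1416 * 1540 / (2 * 5.1000e+06 * cos(30))
v = 0.2469 m/s


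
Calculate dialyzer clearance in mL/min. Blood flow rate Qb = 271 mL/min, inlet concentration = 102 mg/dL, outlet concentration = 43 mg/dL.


K = Qb * (Cb_in - Cb_out) / Cb_in
K = 271 * (102 - 43) / 102
K = 156.8 mL/min


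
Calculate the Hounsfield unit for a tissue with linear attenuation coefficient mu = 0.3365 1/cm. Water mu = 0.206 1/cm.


HU = ((mu_tissue - mu_water) / mu_water) * 1000
HU = ((0.3365 - 0.206) / 0.206) * 1000
HU = 633.5


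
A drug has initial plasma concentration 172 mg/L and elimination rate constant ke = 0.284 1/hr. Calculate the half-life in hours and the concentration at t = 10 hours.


t_half = ln(2) / ke = 0.693147 / 0.284 = 2.441 hr
C(t) = C0 * exp(-ke*t) = 172 * exp(-0.284*10)
C(10) = 10.05 mg/L


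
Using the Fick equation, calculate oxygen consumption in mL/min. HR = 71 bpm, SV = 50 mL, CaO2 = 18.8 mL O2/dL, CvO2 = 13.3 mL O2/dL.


CO = HR*SV = 71*50/1000 = 3.55 L/min
a-v O2 diff = 18.8 - 13.3 = 5.5 mL/dL
VO2 = CO * (CaO2-CvO2) * 10 dL/L
VO2 = 3.55 * 5.5 * 10
VO2 = 195.2 mL/min


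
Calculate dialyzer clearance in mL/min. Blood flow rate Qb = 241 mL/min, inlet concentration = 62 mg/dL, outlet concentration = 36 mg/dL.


K = Qb * (Cb_in - Cb_out) / Cb_in
K = 241 * (62 - 36) / 62
K = 101.1 mL/min


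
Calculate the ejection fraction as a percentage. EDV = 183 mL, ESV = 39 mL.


SV = EDV - ESV = 183 - 39 = 144 mL
EF = SV/EDV * 100 = 144/183 * 100
EF = 78.69%


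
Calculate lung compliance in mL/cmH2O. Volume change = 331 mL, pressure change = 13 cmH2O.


C = dV / dP
C = 331 / 13
C = 25.46 mL/cmH2O


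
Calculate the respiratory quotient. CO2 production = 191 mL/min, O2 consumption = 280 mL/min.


RQ = VCO2 / VO2
RQ = 191 / 280
RQ = 0.6821


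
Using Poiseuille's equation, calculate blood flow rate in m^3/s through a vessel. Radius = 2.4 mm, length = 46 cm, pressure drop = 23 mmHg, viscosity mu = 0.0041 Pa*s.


Q = pi*r^4*dP / (8*mu*L)
r = 0.0024 m, L = 0.46 m
dP = 23 mmHg = 3066.406 Pa
Q = 2.1183e-05 m^3/s


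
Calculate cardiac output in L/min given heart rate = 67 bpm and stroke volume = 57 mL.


CO = HR * SV
CO = 67 * 57 / 1000
CO = 3.819 L/min


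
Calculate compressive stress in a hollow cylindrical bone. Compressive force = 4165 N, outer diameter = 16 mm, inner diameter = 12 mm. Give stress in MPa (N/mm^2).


A = pi*(r_o^2 - r_i^2)
r_o = 8 mm, r_i = 6 mm
A = 87.9646 mm^2
sigma = F/A = 4165 / 87.9646
sigma = 47.35 MPa


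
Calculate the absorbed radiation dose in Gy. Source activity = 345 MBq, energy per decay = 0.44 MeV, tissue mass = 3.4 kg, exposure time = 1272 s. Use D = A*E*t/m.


A = 345 MBq = 3.4500e+08 Bq
E = 0.44 MeV = 7.0488e-14 J
D = A*E*t/m = 3.4500e+08*7.0488e-14*1272/3.4
D = 0.009098 Gy


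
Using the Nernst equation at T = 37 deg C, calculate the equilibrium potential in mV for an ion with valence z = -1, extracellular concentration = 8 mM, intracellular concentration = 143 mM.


E = (RT/(zF)) * ln(C_out/C_in)
T = 37 + 273.15 = 310.15 K
E = (8.314 * 310.15 / (-1 * 96485)) * ln(8/143)
E = 77.06 mV


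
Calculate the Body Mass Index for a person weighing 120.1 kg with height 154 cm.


BMI = weight / height^2
height = 154 cm = 1.54 m
BMI = 120.1 / 1.54^2
BMI = 50.64 kg/m^2


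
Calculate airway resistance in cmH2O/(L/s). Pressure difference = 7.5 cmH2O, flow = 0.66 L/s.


R = dP / flow
R = 7.5 / 0.66
R = 11.36 cmH2O/(L/s)


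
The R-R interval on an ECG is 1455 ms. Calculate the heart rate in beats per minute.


HR = 60 / RR_interval(s)
RR = 1455 ms = 1.455 s
HR = 60 / 1.455 = 41.24 bpm


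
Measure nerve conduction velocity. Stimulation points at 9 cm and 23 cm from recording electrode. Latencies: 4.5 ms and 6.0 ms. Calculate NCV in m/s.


Distance = (23 - 9) / 100 = 0.14 m
dt = (6.0 - 4.5) / 1000 = 0.0015 s
NCV = dist / dt = 93.33 m/s


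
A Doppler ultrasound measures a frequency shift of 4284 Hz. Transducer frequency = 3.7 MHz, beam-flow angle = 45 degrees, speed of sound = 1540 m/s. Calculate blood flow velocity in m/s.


v = fd * c / (2 * f0 * cos(theta))
v = 4284 * 1540 / (2 * 3.7000e+06 * cos(45))
v = 1.261 m/s


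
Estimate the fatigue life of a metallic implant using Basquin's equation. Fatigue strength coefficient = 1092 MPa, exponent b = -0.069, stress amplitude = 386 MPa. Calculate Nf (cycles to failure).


sigma_a = sigma_f' * (2Nf)^b
2Nf = (sigma_a/sigma_f')^(1/b)
2Nf = (386/1092)^(1/-0.069)
2Nf = 3511071.1
Nf = 1.7555e+06


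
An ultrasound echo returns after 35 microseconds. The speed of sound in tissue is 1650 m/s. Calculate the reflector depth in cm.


depth = c * t / 2
t = 35 us = 3.5000e-05 s
depth = 1650 * 3.5000e-05 / 2
depth = 0.028875 m = 2.8875 cm


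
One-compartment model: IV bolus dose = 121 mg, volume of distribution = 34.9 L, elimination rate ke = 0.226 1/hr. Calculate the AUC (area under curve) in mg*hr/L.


C0 = Dose/Vd = 121/34.9 = 3.46705 mg/L
AUC = C0/ke = 3.46705/0.226
AUC = 15.34 mg*hr/L


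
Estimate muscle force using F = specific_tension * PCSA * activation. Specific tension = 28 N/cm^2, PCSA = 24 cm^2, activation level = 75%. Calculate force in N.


F = sigma * PCSA * activation
F = 28 * 24 * 0.75
F = 504 N


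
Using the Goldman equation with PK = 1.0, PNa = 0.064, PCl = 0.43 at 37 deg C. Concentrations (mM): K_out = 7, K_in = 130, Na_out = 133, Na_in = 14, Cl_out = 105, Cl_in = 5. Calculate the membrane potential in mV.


Vm = (RT/F)*ln((PK*Ko + PNa*Nao + PCl*Cli)/(PK*Ki + PNa*Nai + PCl*Clo))
Numer = 17.662, Denom = 176.046
Vm = -61.45 mV


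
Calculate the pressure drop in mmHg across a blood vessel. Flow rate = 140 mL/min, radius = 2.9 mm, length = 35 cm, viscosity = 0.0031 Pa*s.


dP = 8*mu*L*Q / (pi*r^4)
Q = 140 mL/min = 2.33333e-06 m^3/s
dP = 91.1494 Pa = 91.1494 / 133.322 mmHg = 0.6837 mmHg


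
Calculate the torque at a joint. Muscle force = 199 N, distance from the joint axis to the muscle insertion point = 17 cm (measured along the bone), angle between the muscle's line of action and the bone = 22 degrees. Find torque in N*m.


Torque = F * d * sin(theta)   (moment arm = d*sin(theta))
d = 17 cm = 0.17 m
Torque = 199 * 0.17 * sin(22)
Torque = 12.67 N*m


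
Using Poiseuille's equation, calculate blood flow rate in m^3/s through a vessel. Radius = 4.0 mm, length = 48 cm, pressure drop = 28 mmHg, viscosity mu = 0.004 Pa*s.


Q = pi*r^4*dP / (8*mu*L)
r = 0.004 m, L = 0.48 m
dP = 28 mmHg = 3733.016 Pa
Q = 1.9546e-04 m^3/s


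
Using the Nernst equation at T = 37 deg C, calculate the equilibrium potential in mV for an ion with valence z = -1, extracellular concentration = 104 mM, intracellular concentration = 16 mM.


E = (RT/(zF)) * ln(C_out/C_in)
T = 37 + 273.15 = 310.15 K
E = (8.314 * 310.15 / (-1 * 96485)) * ln(104/16)
E = -50.02 mV


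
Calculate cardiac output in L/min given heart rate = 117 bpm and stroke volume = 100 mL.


CO = HR * SV
CO = 117 * 100 / 1000
CO = 11.7 L/min


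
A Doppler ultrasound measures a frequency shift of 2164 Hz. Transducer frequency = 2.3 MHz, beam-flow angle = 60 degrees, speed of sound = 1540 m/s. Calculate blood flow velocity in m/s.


v = fd * c / (2 * f0 * cos(theta))
v = 2164 * 1540 / (2 * 2.3000e+06 * cos(60))
v = 1.449 m/s


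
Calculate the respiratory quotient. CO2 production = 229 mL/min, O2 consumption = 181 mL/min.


RQ = VCO2 / VO2
RQ = 229 / 181
RQ = 1.265


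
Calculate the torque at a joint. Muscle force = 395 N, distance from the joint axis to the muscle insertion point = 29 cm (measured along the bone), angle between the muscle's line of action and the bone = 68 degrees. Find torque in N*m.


Torque = F * d * sin(theta)   (moment arm = d*sin(theta))
d = 29 cm = 0.29 m
Torque = 395 * 0.29 * sin(68)
Torque = 106.2 N*m


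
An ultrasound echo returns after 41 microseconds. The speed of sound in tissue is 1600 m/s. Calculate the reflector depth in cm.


depth = c * t / 2
t = 41 us = 4.1000e-05 s
depth = 1600 * 4.1000e-05 / 2
depth = 0.0328 m = 3.28 cm


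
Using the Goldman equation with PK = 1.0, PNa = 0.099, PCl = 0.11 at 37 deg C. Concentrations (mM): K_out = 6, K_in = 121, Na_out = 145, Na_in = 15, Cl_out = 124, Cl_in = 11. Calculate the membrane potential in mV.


Vm = (RT/F)*ln((PK*Ko + PNa*Nao + PCl*Cli)/(PK*Ki + PNa*Nai + PCl*Clo))
Numer = 21.565, Denom = 136.125
Vm = -49.24 mV


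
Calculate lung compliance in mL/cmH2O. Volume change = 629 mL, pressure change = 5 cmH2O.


C = dV / dP
C = 629 / 5
C = 125.8 mL/cmH2O


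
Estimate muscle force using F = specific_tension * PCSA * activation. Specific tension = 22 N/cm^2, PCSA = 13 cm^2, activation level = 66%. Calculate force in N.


F = sigma * PCSA * activation
F = 22 * 13 * 0.66
F = 188.8 N


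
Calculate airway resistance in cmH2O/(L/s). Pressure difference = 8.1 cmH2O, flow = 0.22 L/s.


R = dP / flow
R = 8.1 / 0.22
R = 36.82 cmH2O/(L/s)


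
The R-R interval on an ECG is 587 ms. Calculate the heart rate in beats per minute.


HR = 60 / RR_interval(s)
RR = 587 ms = 0.587 s
HR = 60 / 0.587 = 102.2 bpm


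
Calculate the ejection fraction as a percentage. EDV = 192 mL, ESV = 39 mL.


SV = EDV - ESV = 192 - 39 = 153 mL
EF = SV/EDV * 100 = 153/192 * 100
EF = 79.69%


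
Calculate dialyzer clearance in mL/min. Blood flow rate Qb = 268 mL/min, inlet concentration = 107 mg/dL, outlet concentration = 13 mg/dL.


K = Qb * (Cb_in - Cb_out) / Cb_in
K = 268 * (107 - 13) / 107
K = 235.4 mL/min


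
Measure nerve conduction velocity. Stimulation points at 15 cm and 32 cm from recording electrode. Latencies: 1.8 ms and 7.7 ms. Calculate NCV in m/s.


Distance = (32 - 15) / 100 = 0.17 m
dt = (7.7 - 1.8) / 1000 = 0.0059 s
NCV = dist / dt = 28.81 m/s


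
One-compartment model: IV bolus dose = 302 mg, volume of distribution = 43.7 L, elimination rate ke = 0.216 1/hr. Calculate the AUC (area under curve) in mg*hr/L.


C0 = Dose/Vd = 302/43.7 = 6.91076 mg/L
AUC = C0/ke = 6.91076/0.216
AUC = 31.99 mg*hr/L


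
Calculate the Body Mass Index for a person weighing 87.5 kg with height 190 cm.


BMI = weight / height^2
height = 190 cm = 1.9 m
BMI = 87.5 / 1.9^2
BMI = 24.24 kg/m^2


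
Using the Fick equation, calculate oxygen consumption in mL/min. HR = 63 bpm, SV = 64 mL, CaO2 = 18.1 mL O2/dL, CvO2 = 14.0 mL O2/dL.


CO = HR*SV = 63*64/1000 = 4.032 L/min
a-v O2 diff = 18.1 - 14.0 = 4.1 mL/dL
VO2 = CO * (CaO2-CvO2) * 10 dL/L
VO2 = 4.032 * 4.1 * 10
VO2 = 165.3 mL/min


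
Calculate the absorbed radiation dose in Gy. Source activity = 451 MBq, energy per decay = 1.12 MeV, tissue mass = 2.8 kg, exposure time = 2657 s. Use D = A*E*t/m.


A = 451 MBq = 4.5100e+08 Bq
E = 1.12 MeV = 1.79424e-13 J
D = A*E*t/m = 4.5100e+08*1.79424e-13*2657/2.8
D = 0.07679 Gy


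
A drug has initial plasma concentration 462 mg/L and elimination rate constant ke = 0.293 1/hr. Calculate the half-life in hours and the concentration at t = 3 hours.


t_half = ln(2) / ke = 0.693147 / 0.293 = 2.366 hr
C(t) = C0 * exp(-ke*t) = 462 * exp(-0.293*3)
C(3) = 191.8 mg/L


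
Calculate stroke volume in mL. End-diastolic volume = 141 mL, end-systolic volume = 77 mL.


SV = EDV - ESV
SV = 141 - 77
SV = 64 mL


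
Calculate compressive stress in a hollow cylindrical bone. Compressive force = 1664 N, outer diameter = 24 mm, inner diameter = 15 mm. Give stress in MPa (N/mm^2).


A = pi*(r_o^2 - r_i^2)
r_o = 12 mm, r_i = 7.5 mm
A = 275.675 mm^2
sigma = F/A = 1664 / 275.675
sigma = 6.036 MPa


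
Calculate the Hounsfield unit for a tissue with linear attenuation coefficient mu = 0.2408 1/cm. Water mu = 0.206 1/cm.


HU = ((mu_tissue - mu_water) / mu_water) * 1000
HU = ((0.2408 - 0.206) / 0.206) * 1000
HU = 168.9


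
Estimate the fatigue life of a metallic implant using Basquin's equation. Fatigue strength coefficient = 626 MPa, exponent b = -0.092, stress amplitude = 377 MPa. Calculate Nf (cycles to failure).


sigma_a = sigma_f' * (2Nf)^b
2Nf = (sigma_a/sigma_f')^(1/b)
2Nf = (377/626)^(1/-0.092)
2Nf = 247.64911
Nf = 123.8


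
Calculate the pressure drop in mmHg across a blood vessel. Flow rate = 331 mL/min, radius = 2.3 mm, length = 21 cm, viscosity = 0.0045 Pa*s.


dP = 8*mu*L*Q / (pi*r^4)
Q = 331 mL/min = 5.51667e-06 m^3/s
dP = 474.392 Pa = 474.392 / 133.322 mmHg = 3.558 mmHg


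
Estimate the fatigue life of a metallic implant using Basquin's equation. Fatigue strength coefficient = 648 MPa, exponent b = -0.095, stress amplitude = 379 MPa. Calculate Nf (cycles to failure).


sigma_a = sigma_f' * (2Nf)^b
2Nf = (sigma_a/sigma_f')^(1/b)
2Nf = (379/648)^(1/-0.095)
2Nf = 283.11035
Nf = 141.6


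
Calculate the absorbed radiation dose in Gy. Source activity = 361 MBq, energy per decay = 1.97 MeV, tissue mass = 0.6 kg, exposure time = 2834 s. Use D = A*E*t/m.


A = 361 MBq = 3.6100e+08 Bq
E = 1.97 MeV = 3.15594e-13 J
D = A*E*t/m = 3.6100e+08*3.15594e-13*2834/0.6
D = 0.5381 Gy


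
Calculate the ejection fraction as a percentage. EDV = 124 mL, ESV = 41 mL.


SV = EDV - ESV = 124 - 41 = 83 mL
EF = SV/EDV * 100 = 83/124 * 100
EF = 66.94%


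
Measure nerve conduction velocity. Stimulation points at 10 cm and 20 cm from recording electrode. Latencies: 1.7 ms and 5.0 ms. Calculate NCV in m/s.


Distance = (20 - 10) / 100 = 0.1 m
dt = (5.0 - 1.7) / 1000 = 0.0033 s
NCV = dist / dt = 30.3 m/s


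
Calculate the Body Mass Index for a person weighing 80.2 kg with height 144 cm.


BMI = weight / height^2
height = 144 cm = 1.44 m
BMI = 80.2 / 1.44^2
BMI = 38.68 kg/m^2


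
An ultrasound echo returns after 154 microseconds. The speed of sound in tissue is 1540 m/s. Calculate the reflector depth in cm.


depth = c * t / 2
t = 154 us = 1.5400e-04 s
depth = 1540 * 1.5400e-04 / 2
depth = 0.11858 m = 11.858 cm


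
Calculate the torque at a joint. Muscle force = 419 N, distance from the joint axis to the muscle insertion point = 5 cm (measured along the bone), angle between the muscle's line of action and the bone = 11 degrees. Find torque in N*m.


Torque = F * d * sin(theta)   (moment arm = d*sin(theta))
d = 5 cm = 0.05 m
Torque = 419 * 0.05 * sin(11)
Torque = 3.997 N*m


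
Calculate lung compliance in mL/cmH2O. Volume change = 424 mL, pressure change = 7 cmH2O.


C = dV / dP
C = 424 / 7
C = 60.57 mL/cmH2O


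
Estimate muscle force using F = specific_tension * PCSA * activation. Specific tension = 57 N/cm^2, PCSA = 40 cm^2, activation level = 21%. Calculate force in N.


F = sigma * PCSA * activation
F = 57 * 40 * 0.21
F = 478.8 N


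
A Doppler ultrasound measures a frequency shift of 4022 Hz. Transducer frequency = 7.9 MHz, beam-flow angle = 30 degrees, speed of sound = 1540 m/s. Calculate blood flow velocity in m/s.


v = fd * c / (2 * f0 * cos(theta))
v = 4022 * 1540 / (2 * 7.9000e+06 * cos(30))
v = 0.4527 m/s


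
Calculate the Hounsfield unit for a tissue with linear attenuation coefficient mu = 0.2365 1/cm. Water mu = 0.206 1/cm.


HU = ((mu_tissue - mu_water) / mu_water) * 1000
HU = ((0.2365 - 0.206) / 0.206) * 1000
HU = 148.1


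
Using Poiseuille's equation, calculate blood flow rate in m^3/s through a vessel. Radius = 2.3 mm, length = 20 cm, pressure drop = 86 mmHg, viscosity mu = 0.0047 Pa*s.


Q = pi*r^4*dP / (8*mu*L)
r = 0.0023 m, L = 0.2 m
dP = 86 mmHg = 11465.692 Pa
Q = 1.3404e-04 m^3/s


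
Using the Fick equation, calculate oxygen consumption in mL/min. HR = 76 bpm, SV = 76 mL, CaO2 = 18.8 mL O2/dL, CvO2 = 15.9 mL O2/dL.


CO = HR*SV = 76*76/1000 = 5.776 L/min
a-v O2 diff = 18.8 - 15.9 = 2.9 mL/dL
VO2 = CO * (CaO2-CvO2) * 10 dL/L
VO2 = 5.776 * 2.9 * 10
VO2 = 167.5 mL/min


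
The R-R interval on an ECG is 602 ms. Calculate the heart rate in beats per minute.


HR = 60 / RR_interval(s)
RR = 602 ms = 0.602 s
HR = 60 / 0.602 = 99.67 bpm


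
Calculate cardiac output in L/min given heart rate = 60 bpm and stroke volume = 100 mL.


CO = HR * SV
CO = 60 * 100 / 1000
CO = 6 L/min


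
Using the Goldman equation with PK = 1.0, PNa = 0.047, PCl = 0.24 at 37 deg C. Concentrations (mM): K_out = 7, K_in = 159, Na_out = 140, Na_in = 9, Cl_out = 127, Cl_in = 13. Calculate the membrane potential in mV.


Vm = (RT/F)*ln((PK*Ko + PNa*Nao + PCl*Cli)/(PK*Ki + PNa*Nai + PCl*Clo))
Numer = 16.7, Denom = 189.903
Vm = -64.97 mV


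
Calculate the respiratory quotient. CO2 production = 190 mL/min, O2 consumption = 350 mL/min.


RQ = VCO2 / VO2
RQ = 190 / 350
RQ = 0.5429


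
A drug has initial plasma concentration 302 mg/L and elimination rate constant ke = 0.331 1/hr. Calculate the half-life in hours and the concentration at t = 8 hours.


t_half = ln(2) / ke = 0.693147 / 0.331 = 2.094 hr
C(t) = C0 * exp(-ke*t) = 302 * exp(-0.331*8)
C(8) = 21.38 mg/L


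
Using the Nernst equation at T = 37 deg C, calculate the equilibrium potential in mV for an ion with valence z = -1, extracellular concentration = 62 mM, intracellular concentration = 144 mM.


E = (RT/(zF)) * ln(C_out/C_in)
T = 37 + 273.15 = 310.15 K
E = (8.314 * 310.15 / (-1 * 96485)) * ln(62/144)
E = 22.52 mV


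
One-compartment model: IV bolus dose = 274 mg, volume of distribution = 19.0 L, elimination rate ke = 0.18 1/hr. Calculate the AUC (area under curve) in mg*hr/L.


C0 = Dose/Vd = 274/19.0 = 14.4211 mg/L
AUC = C0/ke = 14.4211/0.18
AUC = 80.12 mg*hr/L


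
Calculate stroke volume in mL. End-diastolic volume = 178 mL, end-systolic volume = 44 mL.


SV = EDV - ESV
SV = 178 - 44
SV = 134 mL


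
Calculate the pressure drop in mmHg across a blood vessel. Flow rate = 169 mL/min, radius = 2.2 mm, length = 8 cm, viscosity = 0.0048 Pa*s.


dP = 8*mu*L*Q / (pi*r^4)
Q = 169 mL/min = 2.81667e-06 m^3/s
dP = 117.575 Pa = 117.575 / 133.322 mmHg = 0.8819 mmHg


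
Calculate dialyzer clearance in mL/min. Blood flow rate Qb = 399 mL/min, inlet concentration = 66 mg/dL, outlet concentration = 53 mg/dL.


K = Qb * (Cb_in - Cb_out) / Cb_in
K = 399 * (66 - 53) / 66
K = 78.59 mL/min


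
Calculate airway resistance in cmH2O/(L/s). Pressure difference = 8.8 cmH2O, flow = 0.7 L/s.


R = dP / flow
R = 8.8 / 0.7
R = 12.57 cmH2O/(L/s)


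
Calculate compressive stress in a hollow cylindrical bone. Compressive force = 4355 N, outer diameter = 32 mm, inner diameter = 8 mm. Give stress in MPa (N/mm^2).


A = pi*(r_o^2 - r_i^2)
r_o = 16 mm, r_i = 4 mm
A = 753.982 mm^2
sigma = F/A = 4355 / 753.982
sigma = 5.776 MPa


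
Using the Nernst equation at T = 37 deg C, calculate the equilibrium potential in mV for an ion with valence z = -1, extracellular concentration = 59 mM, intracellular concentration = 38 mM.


E = (RT/(zF)) * ln(C_out/C_in)
T = 37 + 273.15 = 310.15 K
E = (8.314 * 310.15 / (-1 * 96485)) * ln(59/38)
E = -11.76 mV


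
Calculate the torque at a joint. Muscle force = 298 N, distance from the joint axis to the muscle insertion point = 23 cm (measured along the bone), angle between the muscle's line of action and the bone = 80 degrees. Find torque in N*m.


Torque = F * d * sin(theta)   (moment arm = d*sin(theta))
d = 23 cm = 0.23 m
Torque = 298 * 0.23 * sin(80)
Torque = 67.5 N*m


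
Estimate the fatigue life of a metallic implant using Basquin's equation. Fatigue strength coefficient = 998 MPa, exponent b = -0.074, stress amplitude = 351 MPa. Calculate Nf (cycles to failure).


sigma_a = sigma_f' * (2Nf)^b
2Nf = (sigma_a/sigma_f')^(1/b)
2Nf = (351/998)^(1/-0.074)
2Nf = 1357528.6
Nf = 6.788e+05


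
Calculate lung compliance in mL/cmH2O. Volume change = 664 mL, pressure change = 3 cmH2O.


C = dV / dP
C = 664 / 3
C = 221.3 mL/cmH2O


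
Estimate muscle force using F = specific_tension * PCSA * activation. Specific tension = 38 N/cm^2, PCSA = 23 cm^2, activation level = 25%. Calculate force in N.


F = sigma * PCSA * activation
F = 38 * 23 * 0.25
F = 218.5 N


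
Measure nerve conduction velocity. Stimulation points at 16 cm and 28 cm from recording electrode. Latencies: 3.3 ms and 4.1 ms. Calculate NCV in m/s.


Distance = (28 - 16) / 100 = 0.12 m
dt = (4.1 - 3.3) / 1000 = 8.0000e-04 s
NCV = dist / dt = 150 m/s


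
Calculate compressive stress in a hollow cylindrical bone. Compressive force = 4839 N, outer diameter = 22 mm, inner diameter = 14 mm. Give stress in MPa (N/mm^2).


A = pi*(r_o^2 - r_i^2)
r_o = 11 mm, r_i = 7 mm
A = 226.195 mm^2
sigma = F/A = 4839 / 226.195
sigma = 21.39 MPa


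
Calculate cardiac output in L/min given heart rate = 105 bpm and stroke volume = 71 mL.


CO = HR * SV
CO = 105 * 71 / 1000
CO = 7.455 L/min


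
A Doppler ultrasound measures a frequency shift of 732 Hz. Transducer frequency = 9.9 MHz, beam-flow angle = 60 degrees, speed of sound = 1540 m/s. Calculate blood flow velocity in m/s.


v = fd * c / (2 * f0 * cos(theta))
v = 732 * 1540 / (2 * 9.9000e+06 * cos(60))
v = 0.1139 m/s


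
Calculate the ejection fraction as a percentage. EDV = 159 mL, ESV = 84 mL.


SV = EDV - ESV = 159 - 84 = 75 mL
EF = SV/EDV * 100 = 75/159 * 100
EF = 47.17%


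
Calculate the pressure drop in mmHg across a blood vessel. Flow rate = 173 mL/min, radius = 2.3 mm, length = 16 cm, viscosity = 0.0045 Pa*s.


dP = 8*mu*L*Q / (pi*r^4)
Q = 173 mL/min = 2.88333e-06 m^3/s
dP = 188.91 Pa = 188.91 / 133.322 mmHg = 1.417 mmHg
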